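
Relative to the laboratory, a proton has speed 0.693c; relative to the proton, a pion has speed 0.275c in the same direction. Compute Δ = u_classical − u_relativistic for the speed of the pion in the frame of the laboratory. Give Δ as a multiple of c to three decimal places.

Δ = 0.155c

Galilean: u_cl = 0.275 + 0.693 = 0.9680.
Relativistic: u_rel = (0.275 + 0.693) / (1 + 0.275·0.693) = 0.9680/1.1906 = 0.8131.
Δ = 0.9680 − 0.8131 = 0.1549.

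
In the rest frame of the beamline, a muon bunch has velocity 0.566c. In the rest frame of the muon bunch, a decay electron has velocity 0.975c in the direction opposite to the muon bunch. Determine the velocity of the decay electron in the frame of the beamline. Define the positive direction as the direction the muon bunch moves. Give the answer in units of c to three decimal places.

-0.913c

With v = 0.566 and u' = -0.975 (in units of c),
u = (u' + v)/(1 + u'v/c²):
u = (-0.975 + 0.566) / (1 + (-0.975)·0.566) = -0.4090/0.4481 = -0.9126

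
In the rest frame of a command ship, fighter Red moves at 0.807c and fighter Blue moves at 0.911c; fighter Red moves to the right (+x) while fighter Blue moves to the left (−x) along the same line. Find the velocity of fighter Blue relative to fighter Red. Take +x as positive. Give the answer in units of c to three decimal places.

-0.990c

β_A = 0.807, β_B = -0.911.
Transform to A's frame with the inverse velocity-addition law: u' = (u − v)/(1 − uv/c²), taking u = β_B and v = β_A.
u' = (-0.911 − 0.807) / (1 − (0.807)(-0.911)) = -1.7180/1.7352 = -0.9901.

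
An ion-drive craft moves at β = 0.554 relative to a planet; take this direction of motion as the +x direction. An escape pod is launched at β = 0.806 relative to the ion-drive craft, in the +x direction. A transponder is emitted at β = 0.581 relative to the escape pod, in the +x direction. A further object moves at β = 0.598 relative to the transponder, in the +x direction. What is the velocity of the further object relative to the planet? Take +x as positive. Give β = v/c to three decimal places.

Apply u = (u' + v)/(1 + u'v/c²) successively, working outward toward the planet.
Start: velocity of the ion-drive craft relative to the planet = 0.5540c.
Compose with the escape pod (u' = 0.806 in the ion-drive craft frame): u_1 = (0.806 + 0.554) / (1 + 0.806·0.554) = 1.3600/1.4465 = 0.9402.
Compose with the transponder (u' = 0.581 in the escape pod frame): u_2 = (0.581 + 0.940) / (1 + 0.581·0.940) = 1.5212/1.5462 = 0.9838.
Compose with the further object (u' = 0.598 in the transponder frame): u_3 = (0.598 + 0.984) / (1 + 0.598·0.984) = 1.5818/1.5883 = 0.9959.

β = 0.996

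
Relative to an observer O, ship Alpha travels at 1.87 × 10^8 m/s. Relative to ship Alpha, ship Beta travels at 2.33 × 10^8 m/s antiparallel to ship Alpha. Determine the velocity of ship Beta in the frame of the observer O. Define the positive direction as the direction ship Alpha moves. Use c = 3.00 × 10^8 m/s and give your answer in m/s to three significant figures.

-8.92 × 10^7 m/s

In units of c (dividing by 3.00 × 10^8 m/s): v = 0.623, u' = -0.777.
u = (u' + v)/(1 + u'v/c²):
u = (-0.777 + 0.623) / (1 + (-0.777)·0.623) = -0.1533/0.5159 = -0.2972
(Galilean addition would give -0.153c.)
Converting back: u = -0.2972 × 3.00 × 10^8 m/s.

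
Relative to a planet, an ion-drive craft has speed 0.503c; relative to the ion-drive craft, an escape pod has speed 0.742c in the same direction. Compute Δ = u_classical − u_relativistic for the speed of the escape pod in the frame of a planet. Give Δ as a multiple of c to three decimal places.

Δ = 0.338c

Galilean: u_cl = 0.742 + 0.503 = 1.2450.
Relativistic: u_rel = (0.742 + 0.503) / (1 + 0.742·0.503) = 1.2450/1.3732 = 0.9066.
Δ = 1.2450 − 0.9066 = 0.3384.
(The classical prediction exceeds c; the relativistic result does not.)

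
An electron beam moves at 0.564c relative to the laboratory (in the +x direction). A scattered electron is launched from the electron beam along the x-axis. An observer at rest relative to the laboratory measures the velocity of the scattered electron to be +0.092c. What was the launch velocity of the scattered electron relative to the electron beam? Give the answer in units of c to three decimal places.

Invert the composition law: u' = (u − v)/(1 − uv/c²).
u' = (0.092 − 0.564) / (1 − (0.092)(0.564)) = -0.4720/0.9481 = -0.4978.

-0.498c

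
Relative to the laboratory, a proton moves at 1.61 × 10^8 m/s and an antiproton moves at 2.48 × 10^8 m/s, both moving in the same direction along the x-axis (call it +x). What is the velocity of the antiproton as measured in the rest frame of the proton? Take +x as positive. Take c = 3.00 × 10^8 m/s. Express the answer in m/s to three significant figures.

β_A = 0.537, β_B = 0.827 (dividing each by c = 3.00 × 10^8 m/s).
Transform to A's frame with the inverse velocity-addition law: u' = (u − v)/(1 − uv/c²), taking u = β_B and v = β_A.
u' = (0.827 − 0.537) / (1 − (0.537)(0.827)) = 0.2900/0.5564 = 0.5212.
u' = 0.5212 × 3.00 × 10^8 m/s.

+1.56 × 10^8 m/s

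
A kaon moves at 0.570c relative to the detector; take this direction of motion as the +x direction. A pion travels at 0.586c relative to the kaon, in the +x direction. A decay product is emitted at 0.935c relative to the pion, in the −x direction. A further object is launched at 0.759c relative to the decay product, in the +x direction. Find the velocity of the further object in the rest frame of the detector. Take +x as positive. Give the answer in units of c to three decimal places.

Apply u = (u' + v)/(1 + u'v/c²) successively, working outward toward the detector.
Start: velocity of the kaon relative to the detector = 0.5700c.
Compose with the pion (u' = 0.586 in the kaon frame): u_1 = (0.586 + 0.570) / (1 + 0.586·0.570) = 1.1560/1.3340 = 0.8666.
Compose with the decay product (u' = -0.935 in the pion frame): u_2 = (-0.935 + 0.867) / (1 + (-0.935)·0.867) = -0.0684/0.1898 = -0.3607.
Compose with the further object (u' = 0.759 in the decay product frame): u_3 = (0.759 + (-0.361)) / (1 + 0.759·(-0.361)) = 0.3983/0.7262 = 0.5485.

+0.548c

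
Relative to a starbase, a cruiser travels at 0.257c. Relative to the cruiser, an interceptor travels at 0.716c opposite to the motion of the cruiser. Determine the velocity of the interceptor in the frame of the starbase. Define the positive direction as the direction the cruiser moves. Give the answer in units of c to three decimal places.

With v = 0.257 and u' = -0.716 (in units of c),
u = (u' + v)/(1 + u'v/c²):
u = (-0.716 + 0.257) / (1 + (-0.716)·0.257) = -0.4590/0.8160 = -0.5625

-0.563c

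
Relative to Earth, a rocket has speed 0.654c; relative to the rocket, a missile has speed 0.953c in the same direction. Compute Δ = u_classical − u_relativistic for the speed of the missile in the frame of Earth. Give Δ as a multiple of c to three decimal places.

Galilean: u_cl = 0.953 + 0.654 = 1.6070.
Relativistic: u_rel = (0.953 + 0.654) / (1 + 0.953·0.654) = 1.6070/1.6233 = 0.9900.
Δ = 1.6070 − 0.9900 = 0.6170.
(The classical prediction exceeds c; the relativistic result does not.)

Δ = 0.617c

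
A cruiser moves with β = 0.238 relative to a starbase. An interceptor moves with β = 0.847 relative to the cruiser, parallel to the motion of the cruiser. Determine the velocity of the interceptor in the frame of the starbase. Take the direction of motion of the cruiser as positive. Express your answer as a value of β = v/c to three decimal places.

With v = 0.238 and u' = 0.847 (in units of c),
u = (u' + v)/(1 + u'v/c²):
u = (0.847 + 0.238) / (1 + 0.847·0.238) = 1.0850/1.2016 = 0.9030
(Galilean addition would give +1.085c, exceeding c.)

β = 0.903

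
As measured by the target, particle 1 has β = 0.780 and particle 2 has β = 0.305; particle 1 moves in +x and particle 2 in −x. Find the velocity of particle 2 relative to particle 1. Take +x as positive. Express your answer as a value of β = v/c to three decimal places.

β = -0.876

β_A = 0.780, β_B = -0.305.
Transform to A's frame with the inverse velocity-addition law: u' = (u − v)/(1 − uv/c²), taking u = β_B and v = β_A.
u' = (-0.305 − 0.780) / (1 − (0.780)(-0.305)) = -1.0850/1.2379 = -0.8765.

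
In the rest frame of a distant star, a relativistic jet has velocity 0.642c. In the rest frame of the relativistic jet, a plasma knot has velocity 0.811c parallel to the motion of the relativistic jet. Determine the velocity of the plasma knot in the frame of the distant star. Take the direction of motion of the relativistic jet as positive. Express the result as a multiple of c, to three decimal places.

With v = 0.642 and u' = 0.811 (in units of c),
u = (u' + v)/(1 + u'v/c²):
u = (0.811 + 0.642) / (1 + 0.811·0.642) = 1.4530/1.5207 = 0.9555
(Galilean addition would give +1.453c, exceeding c.)

0.956c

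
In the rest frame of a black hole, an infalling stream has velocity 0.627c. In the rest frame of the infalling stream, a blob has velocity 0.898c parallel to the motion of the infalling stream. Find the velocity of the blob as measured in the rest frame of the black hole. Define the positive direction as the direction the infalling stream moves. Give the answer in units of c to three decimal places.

With v = 0.627 and u' = 0.898 (in units of c),
u = (u' + v)/(1 + u'v/c²):
u = (0.898 + 0.627) / (1 + 0.898·0.627) = 1.5250/1.5630 = 0.9757
(Galilean addition would give +1.525c, exceeding c.)

0.976c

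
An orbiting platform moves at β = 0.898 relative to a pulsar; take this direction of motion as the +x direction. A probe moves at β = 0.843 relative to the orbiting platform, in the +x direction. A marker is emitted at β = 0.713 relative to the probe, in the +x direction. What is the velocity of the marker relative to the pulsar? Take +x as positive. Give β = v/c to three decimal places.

Apply u = (u' + v)/(1 + u'v/c²) successively, working outward toward the pulsar.
Start: velocity of the orbiting platform relative to the pulsar = 0.8980c.
Compose with the probe (u' = 0.843 in the orbiting platform frame): u_1 = (0.843 + 0.898) / (1 + 0.843·0.898) = 1.7410/1.7570 = 0.9909.
Compose with the marker (u' = 0.713 in the probe frame): u_2 = (0.713 + 0.991) / (1 + 0.713·0.991) = 1.7039/1.7065 = 0.9985.

β = 0.998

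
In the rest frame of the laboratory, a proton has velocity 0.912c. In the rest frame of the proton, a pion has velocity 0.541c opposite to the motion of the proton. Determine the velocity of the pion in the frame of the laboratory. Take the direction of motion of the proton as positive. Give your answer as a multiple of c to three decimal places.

With v = 0.912 and u' = -0.541 (in units of c),
u = (u' + v)/(1 + u'v/c²):
u = (-0.541 + 0.912) / (1 + (-0.541)·0.912) = 0.3710/0.5066 = 0.7323
(Galilean addition would give +0.371c.)

+0.732c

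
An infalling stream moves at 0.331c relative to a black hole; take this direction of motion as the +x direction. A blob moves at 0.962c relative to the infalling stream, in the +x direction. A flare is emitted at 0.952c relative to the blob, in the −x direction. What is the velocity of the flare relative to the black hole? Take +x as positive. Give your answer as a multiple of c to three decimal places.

Apply u = (u' + v)/(1 + u'v/c²) successively, working outward toward the black hole.
Start: velocity of the infalling stream relative to the black hole = 0.3310c.
Compose with the blob (u' = 0.962 in the infalling stream frame): u_1 = (0.962 + 0.331) / (1 + 0.962·0.331) = 1.2930/1.3184 = 0.9807.
Compose with the flare (u' = -0.952 in the blob frame): u_2 = (-0.952 + 0.981) / (1 + (-0.952)·0.981) = 0.0287/0.0664 = 0.4328.

+0.433c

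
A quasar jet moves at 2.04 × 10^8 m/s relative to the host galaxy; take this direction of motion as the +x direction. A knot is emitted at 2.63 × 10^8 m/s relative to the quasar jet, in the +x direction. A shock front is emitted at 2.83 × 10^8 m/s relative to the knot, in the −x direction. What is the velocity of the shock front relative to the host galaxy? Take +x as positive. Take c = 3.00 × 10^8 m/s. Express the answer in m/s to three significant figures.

+1.20 × 10^8 m/s

Apply u = (u' + v)/(1 + u'v/c²) successively, working outward toward the host galaxy.
(Dividing each given speed by c = 3.00 × 10^8 m/s to work in units of c.)
Start: velocity of the quasar jet relative to the host galaxy = 0.6800c.
Compose with the knot (u' = 0.877 in the quasar jet frame): u_1 = (0.877 + 0.680) / (1 + 0.877·0.680) = 1.5567/1.5961 = 0.9753.
Compose with the shock front (u' = -0.943 in the knot frame): u_2 = (-0.943 + 0.975) / (1 + (-0.943)·0.975) = 0.0319/0.0800 = 0.3993.
So u = 0.3993 × 3.00 × 10^8 m/s.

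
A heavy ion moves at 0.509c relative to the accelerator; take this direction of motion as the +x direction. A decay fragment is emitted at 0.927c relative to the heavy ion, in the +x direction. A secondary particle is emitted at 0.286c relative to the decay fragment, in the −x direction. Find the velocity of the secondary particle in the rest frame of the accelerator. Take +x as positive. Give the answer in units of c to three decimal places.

+0.957c

Apply u = (u' + v)/(1 + u'v/c²) successively, working outward toward the accelerator.
Start: velocity of the heavy ion relative to the accelerator = 0.5090c.
Compose with the decay fragment (u' = 0.927 in the heavy ion frame): u_1 = (0.927 + 0.509) / (1 + 0.927·0.509) = 1.4360/1.4718 = 0.9756.
Compose with the secondary particle (u' = -0.286 in the decay fragment frame): u_2 = (-0.286 + 0.976) / (1 + (-0.286)·0.976) = 0.6896/0.7210 = 0.9566.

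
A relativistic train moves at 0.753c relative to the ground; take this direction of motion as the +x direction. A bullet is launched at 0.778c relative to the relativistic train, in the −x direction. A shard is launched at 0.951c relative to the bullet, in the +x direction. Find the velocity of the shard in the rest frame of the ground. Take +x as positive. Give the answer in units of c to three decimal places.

+0.945c

Apply u = (u' + v)/(1 + u'v/c²) successively, working outward toward the ground.
Start: velocity of the relativistic train relative to the ground = 0.7530c.
Compose with the bullet (u' = -0.778 in the relativistic train frame): u_1 = (-0.778 + 0.753) / (1 + (-0.778)·0.753) = -0.0250/0.4142 = -0.0604.
Compose with the shard (u' = 0.951 in the bullet frame): u_2 = (0.951 + (-0.060)) / (1 + 0.951·(-0.060)) = 0.8906/0.9426 = 0.9449.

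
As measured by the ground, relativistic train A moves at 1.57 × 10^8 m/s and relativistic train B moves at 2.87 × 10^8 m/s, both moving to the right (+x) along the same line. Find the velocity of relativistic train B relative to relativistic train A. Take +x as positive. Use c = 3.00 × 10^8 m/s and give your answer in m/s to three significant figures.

β_A = 0.523, β_B = 0.957 (dividing each by c = 3.00 × 10^8 m/s).
Transform to A's frame with the inverse velocity-addition law: u' = (u − v)/(1 − uv/c²), taking u = β_B and v = β_A.
u' = (0.957 − 0.523) / (1 − (0.523)(0.957)) = 0.4333/0.4993 = 0.8678.
u' = 0.8678 × 3.00 × 10^8 m/s.

+2.60 × 10^8 m/s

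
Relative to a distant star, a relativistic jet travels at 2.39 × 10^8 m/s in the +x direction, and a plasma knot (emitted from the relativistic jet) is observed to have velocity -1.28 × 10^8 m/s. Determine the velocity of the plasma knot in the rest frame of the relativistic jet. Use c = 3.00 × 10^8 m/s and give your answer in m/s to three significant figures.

-2.74 × 10^8 m/s

v = 0.797c, u = -0.427c.
Invert the composition law: u' = (u − v)/(1 − uv/c²).
u' = (-0.427 − 0.797) / (1 − (-0.427)(0.797)) = -1.2233/1.3399 = -0.9130.
u' = -0.9130 × 3.00 × 10^8 m/s.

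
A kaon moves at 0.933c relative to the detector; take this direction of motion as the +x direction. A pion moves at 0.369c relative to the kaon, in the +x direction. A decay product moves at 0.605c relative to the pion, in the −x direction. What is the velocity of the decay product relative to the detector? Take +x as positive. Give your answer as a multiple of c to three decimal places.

+0.878c

Apply u = (u' + v)/(1 + u'v/c²) successively, working outward toward the detector.
Start: velocity of the kaon relative to the detector = 0.9330c.
Compose with the pion (u' = 0.369 in the kaon frame): u_1 = (0.369 + 0.933) / (1 + 0.369·0.933) = 1.3020/1.3443 = 0.9686.
Compose with the decay product (u' = -0.605 in the pion frame): u_2 = (-0.605 + 0.969) / (1 + (-0.605)·0.969) = 0.3636/0.4140 = 0.8781.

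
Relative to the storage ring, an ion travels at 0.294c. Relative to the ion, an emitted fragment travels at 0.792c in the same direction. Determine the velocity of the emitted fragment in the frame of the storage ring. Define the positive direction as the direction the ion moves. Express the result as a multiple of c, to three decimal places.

With v = 0.294 and u' = 0.792 (in units of c),
u = (u' + v)/(1 + u'v/c²):
u = (0.792 + 0.294) / (1 + 0.792·0.294) = 1.0860/1.2328 = 0.8809
(Galilean addition would give +1.086c, exceeding c.)

0.881c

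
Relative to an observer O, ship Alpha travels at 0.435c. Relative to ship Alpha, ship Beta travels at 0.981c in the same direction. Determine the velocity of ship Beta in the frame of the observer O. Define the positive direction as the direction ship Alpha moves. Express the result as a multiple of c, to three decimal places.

0.992c

With v = 0.435 and u' = 0.981 (in units of c),
u = (u' + v)/(1 + u'v/c²):
u = (0.981 + 0.435) / (1 + 0.981·0.435) = 1.4160/1.4267 = 0.9925
(Galilean addition would give +1.416c, exceeding c.)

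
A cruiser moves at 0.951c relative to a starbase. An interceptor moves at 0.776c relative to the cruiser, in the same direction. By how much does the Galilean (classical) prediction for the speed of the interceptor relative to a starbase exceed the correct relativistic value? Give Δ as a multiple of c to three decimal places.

Δ = 0.733c

Galilean: u_cl = 0.776 + 0.951 = 1.7270.
Relativistic: u_rel = (0.776 + 0.951) / (1 + 0.776·0.951) = 1.7270/1.7380 = 0.9937.
Δ = 1.7270 − 0.9937 = 0.7333.
(The classical prediction exceeds c; the relativistic result does not.)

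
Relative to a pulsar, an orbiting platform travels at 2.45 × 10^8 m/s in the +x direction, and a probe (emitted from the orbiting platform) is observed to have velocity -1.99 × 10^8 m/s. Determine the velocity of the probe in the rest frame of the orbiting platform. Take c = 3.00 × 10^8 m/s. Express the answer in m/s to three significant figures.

v = 0.817c, u = -0.663c.
Invert the composition law: u' = (u − v)/(1 − uv/c²).
u' = (-0.663 − 0.817) / (1 − (-0.663)(0.817)) = -1.4800/1.5417 = -0.9600.
u' = -0.9600 × 3.00 × 10^8 m/s.

-2.88 × 10^8 m/s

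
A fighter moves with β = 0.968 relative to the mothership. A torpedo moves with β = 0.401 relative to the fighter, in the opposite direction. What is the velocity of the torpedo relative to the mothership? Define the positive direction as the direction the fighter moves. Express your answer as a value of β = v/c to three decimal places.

β = +0.927

With v = 0.968 and u' = -0.401 (in units of c),
u = (u' + v)/(1 + u'v/c²):
u = (-0.401 + 0.968) / (1 + (-0.401)·0.968) = 0.5670/0.6118 = 0.9267
(Galilean addition would give +0.567c.)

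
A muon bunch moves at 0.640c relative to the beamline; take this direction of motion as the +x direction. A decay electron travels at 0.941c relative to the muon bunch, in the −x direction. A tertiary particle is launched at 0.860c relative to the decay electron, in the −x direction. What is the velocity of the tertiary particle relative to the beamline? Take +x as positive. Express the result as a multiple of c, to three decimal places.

Apply u = (u' + v)/(1 + u'v/c²) successively, working outward toward the beamline.
Start: velocity of the muon bunch relative to the beamline = 0.6400c.
Compose with the decay electron (u' = -0.941 in the muon bunch frame): u_1 = (-0.941 + 0.640) / (1 + (-0.941)·0.640) = -0.3010/0.3978 = -0.7567.
Compose with the tertiary particle (u' = -0.860 in the decay electron frame): u_2 = (-0.860 + (-0.757)) / (1 + (-0.860)·(-0.757)) = -1.6167/1.6508 = -0.9794.

-0.979c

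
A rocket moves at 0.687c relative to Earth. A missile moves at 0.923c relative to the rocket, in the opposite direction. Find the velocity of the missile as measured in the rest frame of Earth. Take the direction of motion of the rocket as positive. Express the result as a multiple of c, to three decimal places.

-0.645c

With v = 0.687 and u' = -0.923 (in units of c),
u = (u' + v)/(1 + u'v/c²):
u = (-0.923 + 0.687) / (1 + (-0.923)·0.687) = -0.2360/0.3659 = -0.6450
(Galilean addition would give -0.236c.)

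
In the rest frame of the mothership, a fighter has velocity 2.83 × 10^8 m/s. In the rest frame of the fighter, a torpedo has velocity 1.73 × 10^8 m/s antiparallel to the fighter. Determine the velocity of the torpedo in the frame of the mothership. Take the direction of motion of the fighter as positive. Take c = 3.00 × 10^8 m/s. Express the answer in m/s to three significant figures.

In units of c (dividing by 3.00 × 10^8 m/s): v = 0.943, u' = -0.577.
u = (u' + v)/(1 + u'v/c²):
u = (-0.577 + 0.943) / (1 + (-0.577)·0.943) = 0.3667/0.4560 = 0.8041
(Galilean addition would give +0.367c.)
Converting back: u = 0.8041 × 3.00 × 10^8 m/s.

+2.41 × 10^8 m/s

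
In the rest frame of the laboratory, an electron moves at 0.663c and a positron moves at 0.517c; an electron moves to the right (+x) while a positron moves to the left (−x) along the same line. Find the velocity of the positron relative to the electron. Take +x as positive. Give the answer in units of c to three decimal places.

β_A = 0.663, β_B = -0.517.
Transform to A's frame with the inverse velocity-addition law: u' = (u − v)/(1 − uv/c²), taking u = β_B and v = β_A.
u' = (-0.517 − 0.663) / (1 − (0.663)(-0.517)) = -1.1800/1.3428 = -0.8788.

-0.879c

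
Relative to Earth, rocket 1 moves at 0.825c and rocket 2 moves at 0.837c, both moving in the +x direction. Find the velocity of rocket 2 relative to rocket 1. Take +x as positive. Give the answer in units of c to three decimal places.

+0.039c

β_A = 0.825, β_B = 0.837.
Transform to A's frame with the inverse velocity-addition law: u' = (u − v)/(1 − uv/c²), taking u = β_B and v = β_A.
u' = (0.837 − 0.825) / (1 − (0.825)(0.837)) = 0.0120/0.3095 = 0.0388.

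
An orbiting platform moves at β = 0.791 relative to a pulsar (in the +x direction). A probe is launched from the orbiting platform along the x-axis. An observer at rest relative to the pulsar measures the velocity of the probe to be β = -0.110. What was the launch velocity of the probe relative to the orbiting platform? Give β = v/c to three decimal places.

β = -0.829

Invert the composition law: u' = (u − v)/(1 − uv/c²).
u' = (-0.110 − 0.791) / (1 − (-0.110)(0.791)) = -0.9010/1.0870 = -0.8289.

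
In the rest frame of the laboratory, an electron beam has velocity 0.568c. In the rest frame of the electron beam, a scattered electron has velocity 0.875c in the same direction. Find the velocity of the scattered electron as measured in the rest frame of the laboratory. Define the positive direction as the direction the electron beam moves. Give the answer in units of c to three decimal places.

With v = 0.568 and u' = 0.875 (in units of c),
u = (u' + v)/(1 + u'v/c²):
u = (0.875 + 0.568) / (1 + 0.875·0.568) = 1.4430/1.4970 = 0.9639
(Galilean addition would give +1.443c, exceeding c.)

0.964c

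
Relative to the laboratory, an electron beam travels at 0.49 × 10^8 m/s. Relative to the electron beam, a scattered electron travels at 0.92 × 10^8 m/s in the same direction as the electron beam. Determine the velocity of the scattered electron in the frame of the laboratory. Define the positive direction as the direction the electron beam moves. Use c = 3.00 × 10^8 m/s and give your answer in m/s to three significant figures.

In units of c (dividing by 3.00 × 10^8 m/s): v = 0.163, u' = 0.307.
u = (u' + v)/(1 + u'v/c²):
u = (0.307 + 0.163) / (1 + 0.307·0.163) = 0.4700/1.0501 = 0.4476
(Galilean addition would give +0.470c.)
Converting back: u = 0.4476 × 3.00 × 10^8 m/s.

1.34 × 10^8 m/s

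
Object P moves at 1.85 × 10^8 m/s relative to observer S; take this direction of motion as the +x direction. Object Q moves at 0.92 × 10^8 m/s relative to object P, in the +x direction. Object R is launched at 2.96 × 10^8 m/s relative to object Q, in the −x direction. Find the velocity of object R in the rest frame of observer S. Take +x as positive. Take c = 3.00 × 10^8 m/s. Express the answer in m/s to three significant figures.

-2.70 × 10^8 m/s

Apply u = (u' + v)/(1 + u'v/c²) successively, working outward toward observer S.
(Dividing each given speed by c = 3.00 × 10^8 m/s to work in units of c.)
Start: velocity of object P relative to observer S = 0.6167c.
Compose with object Q (u' = 0.307 in object P frame): u_1 = (0.307 + 0.617) / (1 + 0.307·0.617) = 0.9233/1.1891 = 0.7765.
Compose with object R (u' = -0.987 in object Q frame): u_2 = (-0.987 + 0.776) / (1 + (-0.987)·0.776) = -0.2102/0.2339 = -0.8987.
So u = -0.8987 × 3.00 × 10^8 m/s.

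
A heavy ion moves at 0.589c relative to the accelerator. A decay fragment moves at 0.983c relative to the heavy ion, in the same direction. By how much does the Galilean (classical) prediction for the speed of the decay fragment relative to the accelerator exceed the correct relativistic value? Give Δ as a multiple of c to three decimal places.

Δ = 0.576c

Galilean: u_cl = 0.983 + 0.589 = 1.5720.
Relativistic: u_rel = (0.983 + 0.589) / (1 + 0.983·0.589) = 1.5720/1.5790 = 0.9956.
Δ = 1.5720 − 0.9956 = 0.5764.
(The classical prediction exceeds c; the relativistic result does not.)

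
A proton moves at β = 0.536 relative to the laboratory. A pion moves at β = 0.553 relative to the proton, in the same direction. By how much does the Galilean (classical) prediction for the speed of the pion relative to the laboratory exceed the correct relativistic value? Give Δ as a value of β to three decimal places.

Galilean: u_cl = 0.553 + 0.536 = 1.0890.
Relativistic: u_rel = (0.553 + 0.536) / (1 + 0.553·0.536) = 1.0890/1.2964 = 0.8400.
Δ = 1.0890 − 0.8400 = 0.2490.
(The classical prediction exceeds c; the relativistic result does not.)

Δ = 0.249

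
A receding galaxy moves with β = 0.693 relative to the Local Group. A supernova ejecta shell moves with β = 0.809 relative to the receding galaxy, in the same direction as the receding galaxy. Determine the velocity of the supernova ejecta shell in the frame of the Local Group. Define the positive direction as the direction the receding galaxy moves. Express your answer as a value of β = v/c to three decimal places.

β = 0.962

With v = 0.693 and u' = 0.809 (in units of c),
u = (u' + v)/(1 + u'v/c²):
u = (0.809 + 0.693) / (1 + 0.809·0.693) = 1.5020/1.5606 = 0.9624
(Galilean addition would give +1.502c, exceeding c.)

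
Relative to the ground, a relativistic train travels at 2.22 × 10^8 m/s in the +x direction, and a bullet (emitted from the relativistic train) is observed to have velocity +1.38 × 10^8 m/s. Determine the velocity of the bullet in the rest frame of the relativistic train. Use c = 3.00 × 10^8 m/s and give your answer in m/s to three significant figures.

v = 0.740c, u = 0.460c.
Invert the composition law: u' = (u − v)/(1 − uv/c²).
u' = (0.460 − 0.740) / (1 − (0.460)(0.740)) = -0.2800/0.6596 = -0.4245.
u' = -0.4245 × 3.00 × 10^8 m/s.

-1.27 × 10^8 m/s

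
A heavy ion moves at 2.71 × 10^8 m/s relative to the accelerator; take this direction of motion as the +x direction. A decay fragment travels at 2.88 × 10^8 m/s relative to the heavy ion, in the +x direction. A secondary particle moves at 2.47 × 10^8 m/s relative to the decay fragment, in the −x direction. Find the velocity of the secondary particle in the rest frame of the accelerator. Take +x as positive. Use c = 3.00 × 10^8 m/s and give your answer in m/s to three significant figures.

+2.94 × 10^8 m/s

Apply u = (u' + v)/(1 + u'v/c²) successively, working outward toward the accelerator.
(Dividing each given speed by c = 3.00 × 10^8 m/s to work in units of c.)
Start: velocity of the heavy ion relative to the accelerator = 0.9033c.
Compose with the decay fragment (u' = 0.960 in the heavy ion frame): u_1 = (0.960 + 0.903) / (1 + 0.960·0.903) = 1.8633/1.8672 = 0.9979.
Compose with the secondary particle (u' = -0.823 in the decay fragment frame): u_2 = (-0.823 + 0.998) / (1 + (-0.823)·0.998) = 0.1746/0.1784 = 0.9788.
So u = 0.9788 × 3.00 × 10^8 m/s.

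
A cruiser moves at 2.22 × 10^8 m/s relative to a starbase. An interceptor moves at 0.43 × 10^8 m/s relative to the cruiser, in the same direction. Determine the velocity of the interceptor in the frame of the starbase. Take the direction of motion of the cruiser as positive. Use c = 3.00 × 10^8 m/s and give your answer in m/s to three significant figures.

In units of c (dividing by 3.00 × 10^8 m/s): v = 0.740, u' = 0.143.
u = (u' + v)/(1 + u'v/c²):
u = (0.143 + 0.740) / (1 + 0.143·0.740) = 0.8833/1.1061 = 0.7986
Converting back: u = 0.7986 × 3.00 × 10^8 m/s.

2.40 × 10^8 m/s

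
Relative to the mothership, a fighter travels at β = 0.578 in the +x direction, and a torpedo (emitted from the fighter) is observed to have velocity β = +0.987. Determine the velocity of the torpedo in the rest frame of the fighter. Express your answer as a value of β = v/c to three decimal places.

Invert the composition law: u' = (u − v)/(1 − uv/c²).
u' = (0.987 − 0.578) / (1 − (0.987)(0.578)) = 0.4090/0.4295 = 0.9522.

β = +0.952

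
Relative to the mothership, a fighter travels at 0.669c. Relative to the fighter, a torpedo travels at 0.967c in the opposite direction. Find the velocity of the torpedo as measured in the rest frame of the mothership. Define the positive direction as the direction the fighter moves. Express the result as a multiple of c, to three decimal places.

-0.844c

With v = 0.669 and u' = -0.967 (in units of c),
u = (u' + v)/(1 + u'v/c²):
u = (-0.967 + 0.669) / (1 + (-0.967)·0.669) = -0.2980/0.3531 = -0.8440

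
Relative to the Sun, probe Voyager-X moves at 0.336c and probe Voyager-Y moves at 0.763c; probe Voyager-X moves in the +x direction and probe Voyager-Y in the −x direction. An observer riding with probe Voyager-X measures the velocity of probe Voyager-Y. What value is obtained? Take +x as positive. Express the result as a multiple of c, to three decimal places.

β_A = 0.336, β_B = -0.763.
Transform to A's frame with the inverse velocity-addition law: u' = (u − v)/(1 − uv/c²), taking u = β_B and v = β_A.
u' = (-0.763 − 0.336) / (1 − (0.336)(-0.763)) = -1.0990/1.2564 = -0.8747.

-0.875c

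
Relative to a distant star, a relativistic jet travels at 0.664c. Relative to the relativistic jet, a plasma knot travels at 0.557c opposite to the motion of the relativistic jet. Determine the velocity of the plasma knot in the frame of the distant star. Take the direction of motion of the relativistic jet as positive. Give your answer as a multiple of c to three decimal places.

With v = 0.664 and u' = -0.557 (in units of c),
u = (u' + v)/(1 + u'v/c²):
u = (-0.557 + 0.664) / (1 + (-0.557)·0.664) = 0.1070/0.6302 = 0.1698
(Galilean addition would give +0.107c.)

+0.170c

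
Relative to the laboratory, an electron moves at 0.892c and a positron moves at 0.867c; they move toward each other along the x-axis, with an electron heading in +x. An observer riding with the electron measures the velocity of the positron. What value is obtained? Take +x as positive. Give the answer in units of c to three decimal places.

-0.992c

β_A = 0.892, β_B = -0.867.
Transform to A's frame with the inverse velocity-addition law: u' = (u − v)/(1 − uv/c²), taking u = β_B and v = β_A.
u' = (-0.867 − 0.892) / (1 − (0.892)(-0.867)) = -1.7590/1.7734 = -0.9919.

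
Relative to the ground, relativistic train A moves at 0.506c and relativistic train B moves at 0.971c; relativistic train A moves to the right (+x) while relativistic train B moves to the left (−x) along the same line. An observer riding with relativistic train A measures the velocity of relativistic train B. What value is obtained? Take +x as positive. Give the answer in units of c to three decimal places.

-0.990c

β_A = 0.506, β_B = -0.971.
Transform to A's frame with the inverse velocity-addition law: u' = (u − v)/(1 − uv/c²), taking u = β_B and v = β_A.
u' = (-0.971 − 0.506) / (1 − (0.506)(-0.971)) = -1.4770/1.4913 = -0.9904.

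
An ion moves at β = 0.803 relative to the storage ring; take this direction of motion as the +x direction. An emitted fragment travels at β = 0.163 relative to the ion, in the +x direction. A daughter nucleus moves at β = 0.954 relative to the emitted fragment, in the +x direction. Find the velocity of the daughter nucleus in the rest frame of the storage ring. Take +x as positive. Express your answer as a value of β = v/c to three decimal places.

Apply u = (u' + v)/(1 + u'v/c²) successively, working outward toward the storage ring.
Start: velocity of the ion relative to the storage ring = 0.8030c.
Compose with the emitted fragment (u' = 0.163 in the ion frame): u_1 = (0.163 + 0.803) / (1 + 0.163·0.803) = 0.9660/1.1309 = 0.8542.
Compose with the daughter nucleus (u' = 0.954 in the emitted fragment frame): u_2 = (0.954 + 0.854) / (1 + 0.954·0.854) = 1.8082/1.8149 = 0.9963.

β = 0.996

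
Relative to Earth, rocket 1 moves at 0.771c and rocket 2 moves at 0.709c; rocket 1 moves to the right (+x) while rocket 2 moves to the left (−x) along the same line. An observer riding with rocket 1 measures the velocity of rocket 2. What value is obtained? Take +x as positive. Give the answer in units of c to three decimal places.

β_A = 0.771, β_B = -0.709.
Transform to A's frame with the inverse velocity-addition law: u' = (u − v)/(1 − uv/c²), taking u = β_B and v = β_A.
u' = (-0.709 − 0.771) / (1 − (0.771)(-0.709)) = -1.4800/1.5466 = -0.9569.

-0.957c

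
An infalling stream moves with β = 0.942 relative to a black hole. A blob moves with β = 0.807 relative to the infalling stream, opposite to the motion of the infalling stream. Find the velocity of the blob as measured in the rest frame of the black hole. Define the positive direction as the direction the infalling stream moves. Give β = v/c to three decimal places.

β = +0.563

With v = 0.942 and u' = -0.807 (in units of c),
u = (u' + v)/(1 + u'v/c²):
u = (-0.807 + 0.942) / (1 + (-0.807)·0.942) = 0.1350/0.2398 = 0.5630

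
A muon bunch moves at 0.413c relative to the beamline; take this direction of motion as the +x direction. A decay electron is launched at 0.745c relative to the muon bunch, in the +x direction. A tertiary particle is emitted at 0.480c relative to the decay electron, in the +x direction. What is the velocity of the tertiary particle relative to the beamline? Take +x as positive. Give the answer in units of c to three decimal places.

0.958c

Apply u = (u' + v)/(1 + u'v/c²) successively, working outward toward the beamline.
Start: velocity of the muon bunch relative to the beamline = 0.4130c.
Compose with the decay electron (u' = 0.745 in the muon bunch frame): u_1 = (0.745 + 0.413) / (1 + 0.745·0.413) = 1.1580/1.3077 = 0.8855.
Compose with the tertiary particle (u' = 0.480 in the decay electron frame): u_2 = (0.480 + 0.886) / (1 + 0.480·0.886) = 1.3655/1.4251 = 0.9582.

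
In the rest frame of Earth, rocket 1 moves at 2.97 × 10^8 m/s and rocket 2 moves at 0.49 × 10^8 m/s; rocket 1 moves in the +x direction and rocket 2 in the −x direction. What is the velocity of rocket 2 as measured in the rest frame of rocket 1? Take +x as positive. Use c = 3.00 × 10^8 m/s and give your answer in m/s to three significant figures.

β_A = 0.990, β_B = -0.163 (dividing each by c = 3.00 × 10^8 m/s).
Transform to A's frame with the inverse velocity-addition law: u' = (u − v)/(1 − uv/c²), taking u = β_B and v = β_A.
u' = (-0.163 − 0.990) / (1 − (0.990)(-0.163)) = -1.1533/1.1617 = -0.9928.
u' = -0.9928 × 3.00 × 10^8 m/s.

-2.98 × 10^8 m/s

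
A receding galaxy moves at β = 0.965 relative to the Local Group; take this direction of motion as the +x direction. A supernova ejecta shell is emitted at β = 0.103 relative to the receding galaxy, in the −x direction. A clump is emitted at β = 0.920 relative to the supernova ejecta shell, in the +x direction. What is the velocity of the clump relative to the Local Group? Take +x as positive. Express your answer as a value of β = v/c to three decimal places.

β = +0.998

Apply u = (u' + v)/(1 + u'v/c²) successively, working outward toward the Local Group.
Start: velocity of the receding galaxy relative to the Local Group = 0.9650c.
Compose with the supernova ejecta shell (u' = -0.103 in the receding galaxy frame): u_1 = (-0.103 + 0.965) / (1 + (-0.103)·0.965) = 0.8620/0.9006 = 0.9571.
Compose with the clump (u' = 0.920 in the supernova ejecta shell frame): u_2 = (0.920 + 0.957) / (1 + 0.920·0.957) = 1.8771/1.8806 = 0.9982.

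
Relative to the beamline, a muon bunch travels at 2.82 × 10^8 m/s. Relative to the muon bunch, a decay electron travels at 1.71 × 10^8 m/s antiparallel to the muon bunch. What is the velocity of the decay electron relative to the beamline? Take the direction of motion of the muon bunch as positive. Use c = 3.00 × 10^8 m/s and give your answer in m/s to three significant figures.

In units of c (dividing by 3.00 × 10^8 m/s): v = 0.940, u' = -0.570.
u = (u' + v)/(1 + u'v/c²):
u = (-0.570 + 0.940) / (1 + (-0.570)·0.940) = 0.3700/0.4642 = 0.7971
(Galilean addition would give +0.370c.)
Converting back: u = 0.7971 × 3.00 × 10^8 m/s.

+2.39 × 10^8 m/s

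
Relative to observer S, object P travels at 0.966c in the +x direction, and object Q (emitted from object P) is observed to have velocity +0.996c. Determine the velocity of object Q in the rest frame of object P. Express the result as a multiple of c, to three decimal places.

Invert the composition law: u' = (u − v)/(1 − uv/c²).
u' = (0.996 − 0.966) / (1 − (0.996)(0.966)) = 0.0300/0.0379 = 0.7923.

+0.792c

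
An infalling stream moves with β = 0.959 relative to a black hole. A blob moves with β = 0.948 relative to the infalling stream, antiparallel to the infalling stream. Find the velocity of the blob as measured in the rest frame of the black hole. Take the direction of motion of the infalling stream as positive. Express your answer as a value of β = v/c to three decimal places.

With v = 0.959 and u' = -0.948 (in units of c),
u = (u' + v)/(1 + u'v/c²):
u = (-0.948 + 0.959) / (1 + (-0.948)·0.959) = 0.0110/0.0909 = 0.1211
(Galilean addition would give +0.011c.)

β = +0.121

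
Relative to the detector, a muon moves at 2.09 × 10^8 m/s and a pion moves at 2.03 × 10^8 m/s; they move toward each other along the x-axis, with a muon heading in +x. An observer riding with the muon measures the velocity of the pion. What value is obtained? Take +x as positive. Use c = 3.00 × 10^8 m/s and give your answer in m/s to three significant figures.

β_A = 0.697, β_B = -0.677 (dividing each by c = 3.00 × 10^8 m/s).
Transform to A's frame with the inverse velocity-addition law: u' = (u − v)/(1 − uv/c²), taking u = β_B and v = β_A.
u' = (-0.677 − 0.697) / (1 − (0.697)(-0.677)) = -1.3733/1.4714 = -0.9333.
u' = -0.9333 × 3.00 × 10^8 m/s.

-2.80 × 10^8 m/s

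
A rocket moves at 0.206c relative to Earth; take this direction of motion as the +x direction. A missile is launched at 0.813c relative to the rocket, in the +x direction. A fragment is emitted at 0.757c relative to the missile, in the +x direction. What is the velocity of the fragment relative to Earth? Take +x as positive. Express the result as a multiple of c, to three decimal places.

Apply u = (u' + v)/(1 + u'v/c²) successively, working outward toward Earth.
Start: velocity of the rocket relative to Earth = 0.2060c.
Compose with the missile (u' = 0.813 in the rocket frame): u_1 = (0.813 + 0.206) / (1 + 0.813·0.206) = 1.0190/1.1675 = 0.8728.
Compose with the fragment (u' = 0.757 in the missile frame): u_2 = (0.757 + 0.873) / (1 + 0.757·0.873) = 1.6298/1.6607 = 0.9814.

0.981c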